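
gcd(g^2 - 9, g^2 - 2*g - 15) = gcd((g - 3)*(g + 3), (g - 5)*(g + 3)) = g + 3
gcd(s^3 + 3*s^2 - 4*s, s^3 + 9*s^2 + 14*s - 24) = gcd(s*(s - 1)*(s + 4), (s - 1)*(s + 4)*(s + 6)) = s^2 + 3*s - 4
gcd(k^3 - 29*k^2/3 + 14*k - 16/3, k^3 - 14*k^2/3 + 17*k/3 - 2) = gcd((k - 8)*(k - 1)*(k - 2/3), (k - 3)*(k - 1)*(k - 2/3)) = k^2 - 5*k/3 + 2/3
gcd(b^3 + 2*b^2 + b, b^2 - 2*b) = b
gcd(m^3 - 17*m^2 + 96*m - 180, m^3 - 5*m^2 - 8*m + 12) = m - 6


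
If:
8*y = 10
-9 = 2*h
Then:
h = -9/2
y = 5/4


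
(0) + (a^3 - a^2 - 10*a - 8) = a^3 - a^2 - 10*a - 8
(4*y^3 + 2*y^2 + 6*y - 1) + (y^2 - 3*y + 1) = 4*y^3 + 3*y^2 + 3*y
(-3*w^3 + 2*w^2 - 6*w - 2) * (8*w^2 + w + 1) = -24*w^5 + 13*w^4 - 49*w^3 - 20*w^2 - 8*w - 2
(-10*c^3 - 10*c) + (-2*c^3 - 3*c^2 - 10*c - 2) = -12*c^3 - 3*c^2 - 20*c - 2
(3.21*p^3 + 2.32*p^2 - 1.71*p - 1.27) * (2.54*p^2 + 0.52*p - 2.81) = 8.1534*p^5 + 7.562*p^4 - 12.1571*p^3 - 10.6342*p^2 + 4.1447*p + 3.5687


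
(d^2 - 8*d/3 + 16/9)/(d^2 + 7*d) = (9*d^2 - 24*d + 16)/(9*d*(d + 7))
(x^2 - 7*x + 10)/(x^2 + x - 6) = (x - 5)/(x + 3)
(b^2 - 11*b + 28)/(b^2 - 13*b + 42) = (b - 4)/(b - 6)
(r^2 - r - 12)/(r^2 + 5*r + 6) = (r - 4)/(r + 2)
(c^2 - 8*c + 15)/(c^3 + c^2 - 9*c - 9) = (c - 5)/(c^2 + 4*c + 3)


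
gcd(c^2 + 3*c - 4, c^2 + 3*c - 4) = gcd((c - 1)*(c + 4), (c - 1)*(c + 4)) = c^2 + 3*c - 4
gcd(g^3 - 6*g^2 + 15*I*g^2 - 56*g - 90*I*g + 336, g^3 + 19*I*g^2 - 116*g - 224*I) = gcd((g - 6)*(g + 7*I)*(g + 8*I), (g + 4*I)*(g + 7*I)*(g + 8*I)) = g^2 + 15*I*g - 56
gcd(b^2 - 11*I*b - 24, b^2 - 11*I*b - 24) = b^2 - 11*I*b - 24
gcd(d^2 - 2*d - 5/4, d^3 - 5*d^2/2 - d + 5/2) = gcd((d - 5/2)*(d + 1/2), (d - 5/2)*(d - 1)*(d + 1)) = d - 5/2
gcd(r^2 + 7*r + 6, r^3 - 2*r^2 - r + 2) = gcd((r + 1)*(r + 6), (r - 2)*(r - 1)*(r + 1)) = r + 1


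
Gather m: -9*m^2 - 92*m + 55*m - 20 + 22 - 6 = -9*m^2 - 37*m - 4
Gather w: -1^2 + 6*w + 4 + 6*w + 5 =12*w + 8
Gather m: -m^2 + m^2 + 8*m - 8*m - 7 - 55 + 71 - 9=0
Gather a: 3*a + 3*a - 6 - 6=6*a - 12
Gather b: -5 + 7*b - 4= 7*b - 9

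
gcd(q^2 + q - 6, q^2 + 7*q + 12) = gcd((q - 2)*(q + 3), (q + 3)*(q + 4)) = q + 3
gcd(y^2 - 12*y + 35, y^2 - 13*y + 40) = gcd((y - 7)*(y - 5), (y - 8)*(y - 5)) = y - 5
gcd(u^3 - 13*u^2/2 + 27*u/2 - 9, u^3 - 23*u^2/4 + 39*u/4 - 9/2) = u^2 - 5*u + 6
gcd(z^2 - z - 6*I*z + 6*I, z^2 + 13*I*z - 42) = 1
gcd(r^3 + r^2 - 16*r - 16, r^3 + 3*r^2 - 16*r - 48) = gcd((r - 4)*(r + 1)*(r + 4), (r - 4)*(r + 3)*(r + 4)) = r^2 - 16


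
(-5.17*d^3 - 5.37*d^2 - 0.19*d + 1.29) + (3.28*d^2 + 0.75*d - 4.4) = -5.17*d^3 - 2.09*d^2 + 0.56*d - 3.11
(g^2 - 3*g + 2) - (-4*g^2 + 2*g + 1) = 5*g^2 - 5*g + 1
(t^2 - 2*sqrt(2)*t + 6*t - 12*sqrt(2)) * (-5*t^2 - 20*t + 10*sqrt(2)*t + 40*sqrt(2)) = -5*t^4 - 50*t^3 + 20*sqrt(2)*t^3 - 160*t^2 + 200*sqrt(2)*t^2 - 400*t + 480*sqrt(2)*t - 960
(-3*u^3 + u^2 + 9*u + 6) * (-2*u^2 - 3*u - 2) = 6*u^5 + 7*u^4 - 15*u^3 - 41*u^2 - 36*u - 12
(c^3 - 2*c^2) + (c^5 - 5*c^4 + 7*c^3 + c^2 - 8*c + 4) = c^5 - 5*c^4 + 8*c^3 - c^2 - 8*c + 4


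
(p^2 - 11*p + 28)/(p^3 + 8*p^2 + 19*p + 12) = (p^2 - 11*p + 28)/(p^3 + 8*p^2 + 19*p + 12)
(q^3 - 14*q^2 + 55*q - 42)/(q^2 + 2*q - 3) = (q^2 - 13*q + 42)/(q + 3)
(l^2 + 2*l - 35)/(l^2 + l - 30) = (l + 7)/(l + 6)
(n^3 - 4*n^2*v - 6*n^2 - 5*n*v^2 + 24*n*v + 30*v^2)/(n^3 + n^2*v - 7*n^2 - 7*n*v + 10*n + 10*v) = (n^2 - 5*n*v - 6*n + 30*v)/(n^2 - 7*n + 10)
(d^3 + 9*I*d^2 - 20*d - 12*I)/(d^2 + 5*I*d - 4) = (d^2 + 8*I*d - 12)/(d + 4*I)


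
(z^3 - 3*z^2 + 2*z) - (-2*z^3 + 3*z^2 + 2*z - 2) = 3*z^3 - 6*z^2 + 2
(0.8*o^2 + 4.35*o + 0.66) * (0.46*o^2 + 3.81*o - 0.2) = 0.368*o^4 + 5.049*o^3 + 16.7171*o^2 + 1.6446*o - 0.132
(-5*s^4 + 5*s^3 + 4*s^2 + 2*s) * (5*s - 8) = -25*s^5 + 65*s^4 - 20*s^3 - 22*s^2 - 16*s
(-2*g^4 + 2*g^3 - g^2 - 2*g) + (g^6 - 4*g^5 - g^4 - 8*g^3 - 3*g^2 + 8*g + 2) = g^6 - 4*g^5 - 3*g^4 - 6*g^3 - 4*g^2 + 6*g + 2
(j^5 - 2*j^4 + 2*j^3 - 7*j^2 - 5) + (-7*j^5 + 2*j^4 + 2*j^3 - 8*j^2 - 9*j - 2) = -6*j^5 + 4*j^3 - 15*j^2 - 9*j - 7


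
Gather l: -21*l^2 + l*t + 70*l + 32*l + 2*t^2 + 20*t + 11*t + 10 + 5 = -21*l^2 + l*(t + 102) + 2*t^2 + 31*t + 15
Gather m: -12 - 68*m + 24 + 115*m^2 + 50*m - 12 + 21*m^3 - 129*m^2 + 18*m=21*m^3 - 14*m^2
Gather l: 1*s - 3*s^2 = -3*s^2 + s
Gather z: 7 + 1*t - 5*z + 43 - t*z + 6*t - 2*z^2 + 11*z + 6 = 7*t - 2*z^2 + z*(6 - t) + 56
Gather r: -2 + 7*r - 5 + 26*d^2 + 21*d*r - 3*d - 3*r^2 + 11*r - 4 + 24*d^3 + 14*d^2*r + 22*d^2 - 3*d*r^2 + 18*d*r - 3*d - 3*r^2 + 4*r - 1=24*d^3 + 48*d^2 - 6*d + r^2*(-3*d - 6) + r*(14*d^2 + 39*d + 22) - 12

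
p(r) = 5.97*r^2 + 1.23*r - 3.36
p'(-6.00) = -70.41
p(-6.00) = 204.18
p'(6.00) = 72.87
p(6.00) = 218.94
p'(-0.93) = -9.87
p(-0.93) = 0.66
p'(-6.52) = -76.62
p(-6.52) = 242.41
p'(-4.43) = -51.66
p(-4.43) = 108.35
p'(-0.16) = -0.68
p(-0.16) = -3.40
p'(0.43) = 6.36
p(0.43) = -1.73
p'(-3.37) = -39.01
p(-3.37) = 60.30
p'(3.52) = 43.26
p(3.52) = 74.94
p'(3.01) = 37.17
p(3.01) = 54.43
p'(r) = 11.94*r + 1.23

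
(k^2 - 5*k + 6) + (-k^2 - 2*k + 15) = 21 - 7*k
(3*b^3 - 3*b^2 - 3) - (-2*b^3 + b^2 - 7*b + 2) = 5*b^3 - 4*b^2 + 7*b - 5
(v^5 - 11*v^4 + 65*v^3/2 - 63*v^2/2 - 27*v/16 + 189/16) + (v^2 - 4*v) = v^5 - 11*v^4 + 65*v^3/2 - 61*v^2/2 - 91*v/16 + 189/16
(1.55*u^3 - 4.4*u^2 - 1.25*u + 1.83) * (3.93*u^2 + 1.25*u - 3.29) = 6.0915*u^5 - 15.3545*u^4 - 15.512*u^3 + 20.1054*u^2 + 6.4*u - 6.0207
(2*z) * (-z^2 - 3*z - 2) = -2*z^3 - 6*z^2 - 4*z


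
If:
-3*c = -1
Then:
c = 1/3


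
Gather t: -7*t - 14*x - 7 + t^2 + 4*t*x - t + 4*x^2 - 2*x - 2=t^2 + t*(4*x - 8) + 4*x^2 - 16*x - 9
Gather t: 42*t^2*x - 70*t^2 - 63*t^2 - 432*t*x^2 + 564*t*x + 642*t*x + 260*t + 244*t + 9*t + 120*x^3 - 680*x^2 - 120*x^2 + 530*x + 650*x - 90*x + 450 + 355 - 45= t^2*(42*x - 133) + t*(-432*x^2 + 1206*x + 513) + 120*x^3 - 800*x^2 + 1090*x + 760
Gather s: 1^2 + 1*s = s + 1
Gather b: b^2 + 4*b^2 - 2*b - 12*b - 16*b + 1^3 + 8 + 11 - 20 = 5*b^2 - 30*b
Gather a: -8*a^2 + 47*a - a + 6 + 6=-8*a^2 + 46*a + 12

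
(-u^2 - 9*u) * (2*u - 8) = -2*u^3 - 10*u^2 + 72*u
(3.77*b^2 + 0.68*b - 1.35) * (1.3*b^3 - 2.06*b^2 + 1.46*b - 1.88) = 4.901*b^5 - 6.8822*b^4 + 2.3484*b^3 - 3.3138*b^2 - 3.2494*b + 2.538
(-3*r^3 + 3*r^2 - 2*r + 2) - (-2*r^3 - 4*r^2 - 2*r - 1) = -r^3 + 7*r^2 + 3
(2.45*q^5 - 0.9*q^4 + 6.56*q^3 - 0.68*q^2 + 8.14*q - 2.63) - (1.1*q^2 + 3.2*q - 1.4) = 2.45*q^5 - 0.9*q^4 + 6.56*q^3 - 1.78*q^2 + 4.94*q - 1.23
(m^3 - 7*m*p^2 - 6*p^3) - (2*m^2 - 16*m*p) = m^3 - 2*m^2 - 7*m*p^2 + 16*m*p - 6*p^3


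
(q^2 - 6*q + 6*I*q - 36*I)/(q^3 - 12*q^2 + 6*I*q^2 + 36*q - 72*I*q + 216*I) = 1/(q - 6)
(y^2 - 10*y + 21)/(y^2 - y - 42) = (y - 3)/(y + 6)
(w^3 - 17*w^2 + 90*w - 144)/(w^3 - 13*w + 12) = (w^2 - 14*w + 48)/(w^2 + 3*w - 4)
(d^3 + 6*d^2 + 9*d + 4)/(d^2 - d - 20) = (d^2 + 2*d + 1)/(d - 5)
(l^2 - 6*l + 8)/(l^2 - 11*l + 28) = (l - 2)/(l - 7)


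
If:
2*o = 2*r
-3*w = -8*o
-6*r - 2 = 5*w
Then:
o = -3/29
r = -3/29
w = -8/29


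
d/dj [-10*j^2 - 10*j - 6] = -20*j - 10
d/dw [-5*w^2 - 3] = -10*w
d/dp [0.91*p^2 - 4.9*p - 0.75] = 1.82*p - 4.9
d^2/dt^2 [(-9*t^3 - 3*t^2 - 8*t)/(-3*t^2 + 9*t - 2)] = 24*(69*t^3 - 45*t^2 - 3*t + 13)/(27*t^6 - 243*t^5 + 783*t^4 - 1053*t^3 + 522*t^2 - 108*t + 8)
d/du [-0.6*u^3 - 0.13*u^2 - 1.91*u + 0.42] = -1.8*u^2 - 0.26*u - 1.91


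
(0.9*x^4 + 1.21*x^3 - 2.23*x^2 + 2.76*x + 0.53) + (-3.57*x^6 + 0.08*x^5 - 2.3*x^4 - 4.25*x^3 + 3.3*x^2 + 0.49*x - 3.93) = -3.57*x^6 + 0.08*x^5 - 1.4*x^4 - 3.04*x^3 + 1.07*x^2 + 3.25*x - 3.4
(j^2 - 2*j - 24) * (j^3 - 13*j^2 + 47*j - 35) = j^5 - 15*j^4 + 49*j^3 + 183*j^2 - 1058*j + 840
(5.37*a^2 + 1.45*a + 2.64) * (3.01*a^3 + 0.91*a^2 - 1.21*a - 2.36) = 16.1637*a^5 + 9.2512*a^4 + 2.7682*a^3 - 12.0253*a^2 - 6.6164*a - 6.2304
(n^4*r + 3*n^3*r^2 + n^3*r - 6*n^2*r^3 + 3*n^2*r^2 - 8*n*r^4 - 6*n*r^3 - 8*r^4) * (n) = n^5*r + 3*n^4*r^2 + n^4*r - 6*n^3*r^3 + 3*n^3*r^2 - 8*n^2*r^4 - 6*n^2*r^3 - 8*n*r^4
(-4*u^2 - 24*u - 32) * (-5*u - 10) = 20*u^3 + 160*u^2 + 400*u + 320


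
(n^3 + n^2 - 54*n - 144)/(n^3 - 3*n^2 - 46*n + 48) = (n + 3)/(n - 1)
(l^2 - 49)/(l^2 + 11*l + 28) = (l - 7)/(l + 4)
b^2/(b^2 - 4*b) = b/(b - 4)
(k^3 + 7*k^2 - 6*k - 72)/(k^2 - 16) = (k^2 + 3*k - 18)/(k - 4)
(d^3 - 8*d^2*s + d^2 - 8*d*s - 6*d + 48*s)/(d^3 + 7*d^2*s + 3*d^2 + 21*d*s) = (d^2 - 8*d*s - 2*d + 16*s)/(d*(d + 7*s))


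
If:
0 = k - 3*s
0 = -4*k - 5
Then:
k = -5/4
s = -5/12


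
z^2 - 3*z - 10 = (z - 5)*(z + 2)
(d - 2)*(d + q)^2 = d^3 + 2*d^2*q - 2*d^2 + d*q^2 - 4*d*q - 2*q^2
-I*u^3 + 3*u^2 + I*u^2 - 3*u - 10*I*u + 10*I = (u - 2*I)*(u + 5*I)*(-I*u + I)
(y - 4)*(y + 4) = y^2 - 16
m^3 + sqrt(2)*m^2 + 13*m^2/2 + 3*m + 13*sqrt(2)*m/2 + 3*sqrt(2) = (m + 1/2)*(m + 6)*(m + sqrt(2))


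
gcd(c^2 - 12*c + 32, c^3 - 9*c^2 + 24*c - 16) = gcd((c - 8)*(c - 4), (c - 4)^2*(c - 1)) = c - 4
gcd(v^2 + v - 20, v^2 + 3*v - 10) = v + 5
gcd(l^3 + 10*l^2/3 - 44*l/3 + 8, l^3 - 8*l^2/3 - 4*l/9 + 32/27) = l - 2/3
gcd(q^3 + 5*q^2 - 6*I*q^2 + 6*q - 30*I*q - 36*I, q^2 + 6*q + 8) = q + 2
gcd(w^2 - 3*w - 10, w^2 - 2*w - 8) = w + 2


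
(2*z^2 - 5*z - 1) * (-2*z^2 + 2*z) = -4*z^4 + 14*z^3 - 8*z^2 - 2*z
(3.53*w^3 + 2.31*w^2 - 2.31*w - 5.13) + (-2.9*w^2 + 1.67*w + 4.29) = 3.53*w^3 - 0.59*w^2 - 0.64*w - 0.84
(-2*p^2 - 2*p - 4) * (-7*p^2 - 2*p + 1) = 14*p^4 + 18*p^3 + 30*p^2 + 6*p - 4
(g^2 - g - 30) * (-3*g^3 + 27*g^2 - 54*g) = -3*g^5 + 30*g^4 + 9*g^3 - 756*g^2 + 1620*g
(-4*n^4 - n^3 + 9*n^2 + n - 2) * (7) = -28*n^4 - 7*n^3 + 63*n^2 + 7*n - 14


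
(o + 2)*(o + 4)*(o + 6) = o^3 + 12*o^2 + 44*o + 48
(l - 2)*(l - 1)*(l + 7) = l^3 + 4*l^2 - 19*l + 14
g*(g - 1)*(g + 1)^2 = g^4 + g^3 - g^2 - g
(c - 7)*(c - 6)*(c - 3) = c^3 - 16*c^2 + 81*c - 126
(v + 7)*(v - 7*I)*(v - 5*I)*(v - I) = v^4 + 7*v^3 - 13*I*v^3 - 47*v^2 - 91*I*v^2 - 329*v + 35*I*v + 245*I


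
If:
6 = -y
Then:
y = -6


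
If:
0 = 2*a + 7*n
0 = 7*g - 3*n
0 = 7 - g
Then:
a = -343/6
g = 7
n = 49/3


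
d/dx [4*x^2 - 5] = 8*x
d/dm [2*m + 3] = 2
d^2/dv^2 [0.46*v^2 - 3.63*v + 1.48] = 0.920000000000000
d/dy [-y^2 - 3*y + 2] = -2*y - 3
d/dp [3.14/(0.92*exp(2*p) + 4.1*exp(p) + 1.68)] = (-5.7776*exp(p) - 12.874)*exp(p)/(0.92*exp(2*p) + 4.1*exp(p) + 1.68)^2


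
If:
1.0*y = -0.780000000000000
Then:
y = -0.78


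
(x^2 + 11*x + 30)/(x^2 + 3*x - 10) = (x + 6)/(x - 2)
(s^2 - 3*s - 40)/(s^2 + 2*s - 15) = (s - 8)/(s - 3)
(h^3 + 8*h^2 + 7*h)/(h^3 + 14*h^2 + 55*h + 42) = h/(h + 6)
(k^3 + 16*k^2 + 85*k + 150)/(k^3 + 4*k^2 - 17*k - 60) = (k^2 + 11*k + 30)/(k^2 - k - 12)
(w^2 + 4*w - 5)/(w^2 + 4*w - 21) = (w^2 + 4*w - 5)/(w^2 + 4*w - 21)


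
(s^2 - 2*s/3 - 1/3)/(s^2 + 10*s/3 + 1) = (s - 1)/(s + 3)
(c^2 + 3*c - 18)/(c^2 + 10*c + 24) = (c - 3)/(c + 4)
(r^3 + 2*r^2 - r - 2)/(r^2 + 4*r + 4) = (r^2 - 1)/(r + 2)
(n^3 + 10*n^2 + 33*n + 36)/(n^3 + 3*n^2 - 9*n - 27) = (n + 4)/(n - 3)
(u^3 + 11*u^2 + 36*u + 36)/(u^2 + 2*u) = u + 9 + 18/u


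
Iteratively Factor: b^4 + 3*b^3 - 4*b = (b)*(b^3 + 3*b^2 - 4) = b*(b + 2)*(b^2 + b - 2) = b*(b - 1)*(b + 2)*(b + 2)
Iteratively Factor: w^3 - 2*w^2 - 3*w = (w - 3)*(w^2 + w) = (w - 3)*(w + 1)*(w)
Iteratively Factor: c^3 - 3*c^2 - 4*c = (c)*(c^2 - 3*c - 4) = c*(c - 4)*(c + 1)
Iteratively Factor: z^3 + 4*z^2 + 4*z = (z)*(z^2 + 4*z + 4) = z*(z + 2)*(z + 2)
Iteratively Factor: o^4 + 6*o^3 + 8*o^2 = (o + 2)*(o^3 + 4*o^2) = (o + 2)*(o + 4)*(o^2) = o*(o + 2)*(o + 4)*(o)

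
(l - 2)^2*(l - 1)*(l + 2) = l^4 - 3*l^3 - 2*l^2 + 12*l - 8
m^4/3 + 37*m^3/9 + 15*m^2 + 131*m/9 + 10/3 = (m/3 + 1/3)*(m + 1/3)*(m + 5)*(m + 6)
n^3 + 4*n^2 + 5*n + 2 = (n + 1)^2*(n + 2)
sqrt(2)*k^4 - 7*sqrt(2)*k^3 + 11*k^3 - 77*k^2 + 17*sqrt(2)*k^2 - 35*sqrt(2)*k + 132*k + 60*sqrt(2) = (k - 4)*(k - 3)*(k + 5*sqrt(2))*(sqrt(2)*k + 1)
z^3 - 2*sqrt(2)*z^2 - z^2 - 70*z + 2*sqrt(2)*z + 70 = (z - 1)*(z - 7*sqrt(2))*(z + 5*sqrt(2))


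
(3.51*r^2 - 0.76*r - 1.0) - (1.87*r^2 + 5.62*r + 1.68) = 1.64*r^2 - 6.38*r - 2.68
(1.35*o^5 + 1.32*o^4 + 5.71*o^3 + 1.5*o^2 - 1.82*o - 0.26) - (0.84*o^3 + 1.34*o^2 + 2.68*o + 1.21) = 1.35*o^5 + 1.32*o^4 + 4.87*o^3 + 0.16*o^2 - 4.5*o - 1.47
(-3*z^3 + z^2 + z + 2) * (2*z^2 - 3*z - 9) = -6*z^5 + 11*z^4 + 26*z^3 - 8*z^2 - 15*z - 18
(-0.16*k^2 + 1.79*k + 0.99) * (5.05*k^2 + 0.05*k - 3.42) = -0.808*k^4 + 9.0315*k^3 + 5.6362*k^2 - 6.0723*k - 3.3858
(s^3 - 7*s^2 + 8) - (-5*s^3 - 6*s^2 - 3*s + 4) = 6*s^3 - s^2 + 3*s + 4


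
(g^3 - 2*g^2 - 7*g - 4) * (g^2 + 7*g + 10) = g^5 + 5*g^4 - 11*g^3 - 73*g^2 - 98*g - 40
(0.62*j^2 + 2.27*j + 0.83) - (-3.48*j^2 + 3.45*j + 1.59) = 4.1*j^2 - 1.18*j - 0.76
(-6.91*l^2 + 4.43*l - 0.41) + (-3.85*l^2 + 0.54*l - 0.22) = -10.76*l^2 + 4.97*l - 0.63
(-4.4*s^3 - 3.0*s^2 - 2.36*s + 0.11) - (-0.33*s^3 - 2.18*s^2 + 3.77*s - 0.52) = -4.07*s^3 - 0.82*s^2 - 6.13*s + 0.63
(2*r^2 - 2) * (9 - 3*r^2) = -6*r^4 + 24*r^2 - 18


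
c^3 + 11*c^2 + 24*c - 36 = (c - 1)*(c + 6)^2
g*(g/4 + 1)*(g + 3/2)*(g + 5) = g^4/4 + 21*g^3/8 + 67*g^2/8 + 15*g/2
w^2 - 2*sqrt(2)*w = w*(w - 2*sqrt(2))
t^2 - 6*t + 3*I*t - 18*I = (t - 6)*(t + 3*I)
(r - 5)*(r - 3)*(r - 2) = r^3 - 10*r^2 + 31*r - 30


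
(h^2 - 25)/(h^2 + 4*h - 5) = (h - 5)/(h - 1)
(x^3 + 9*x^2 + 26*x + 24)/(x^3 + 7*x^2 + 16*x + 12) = (x + 4)/(x + 2)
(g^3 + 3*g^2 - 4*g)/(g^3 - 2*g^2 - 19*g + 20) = g/(g - 5)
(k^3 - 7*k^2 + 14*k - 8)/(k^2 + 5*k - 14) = (k^2 - 5*k + 4)/(k + 7)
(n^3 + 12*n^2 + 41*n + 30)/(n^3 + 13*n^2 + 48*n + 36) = (n + 5)/(n + 6)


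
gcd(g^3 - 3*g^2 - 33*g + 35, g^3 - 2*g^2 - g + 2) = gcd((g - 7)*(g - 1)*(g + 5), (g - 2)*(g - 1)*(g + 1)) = g - 1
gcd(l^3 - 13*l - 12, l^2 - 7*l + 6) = 1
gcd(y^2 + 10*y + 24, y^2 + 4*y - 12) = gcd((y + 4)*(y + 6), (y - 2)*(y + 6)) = y + 6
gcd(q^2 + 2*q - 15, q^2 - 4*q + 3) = q - 3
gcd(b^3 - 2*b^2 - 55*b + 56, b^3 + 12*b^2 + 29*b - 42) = b^2 + 6*b - 7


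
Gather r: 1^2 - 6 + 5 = 0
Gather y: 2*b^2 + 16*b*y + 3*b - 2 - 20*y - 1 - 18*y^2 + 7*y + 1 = 2*b^2 + 3*b - 18*y^2 + y*(16*b - 13) - 2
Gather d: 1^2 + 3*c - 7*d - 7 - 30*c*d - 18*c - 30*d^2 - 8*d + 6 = -15*c - 30*d^2 + d*(-30*c - 15)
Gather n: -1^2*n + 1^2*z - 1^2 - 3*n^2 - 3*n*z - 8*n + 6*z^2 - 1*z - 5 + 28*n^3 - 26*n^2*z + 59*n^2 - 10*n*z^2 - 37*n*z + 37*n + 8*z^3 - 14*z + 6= 28*n^3 + n^2*(56 - 26*z) + n*(-10*z^2 - 40*z + 28) + 8*z^3 + 6*z^2 - 14*z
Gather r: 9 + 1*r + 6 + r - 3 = 2*r + 12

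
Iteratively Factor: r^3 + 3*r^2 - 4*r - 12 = (r + 2)*(r^2 + r - 6) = (r - 2)*(r + 2)*(r + 3)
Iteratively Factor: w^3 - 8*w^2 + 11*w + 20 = (w - 5)*(w^2 - 3*w - 4) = (w - 5)*(w - 4)*(w + 1)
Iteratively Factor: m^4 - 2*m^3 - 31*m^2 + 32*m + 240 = (m - 5)*(m^3 + 3*m^2 - 16*m - 48) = (m - 5)*(m - 4)*(m^2 + 7*m + 12) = (m - 5)*(m - 4)*(m + 4)*(m + 3)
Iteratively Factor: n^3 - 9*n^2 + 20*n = (n - 4)*(n^2 - 5*n) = n*(n - 4)*(n - 5)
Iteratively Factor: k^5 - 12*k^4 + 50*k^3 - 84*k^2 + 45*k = (k - 5)*(k^4 - 7*k^3 + 15*k^2 - 9*k) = k*(k - 5)*(k^3 - 7*k^2 + 15*k - 9) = k*(k - 5)*(k - 3)*(k^2 - 4*k + 3) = k*(k - 5)*(k - 3)^2*(k - 1)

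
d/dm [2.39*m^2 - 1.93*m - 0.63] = 4.78*m - 1.93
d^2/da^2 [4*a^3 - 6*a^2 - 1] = 24*a - 12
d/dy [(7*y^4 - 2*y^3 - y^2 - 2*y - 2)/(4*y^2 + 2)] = (14*y^5 - 2*y^4 + 14*y^3 - y^2 + 3*y - 1)/(4*y^4 + 4*y^2 + 1)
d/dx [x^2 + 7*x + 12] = 2*x + 7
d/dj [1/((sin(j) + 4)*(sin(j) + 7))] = -(2*sin(j) + 11)*cos(j)/((sin(j) + 4)^2*(sin(j) + 7)^2)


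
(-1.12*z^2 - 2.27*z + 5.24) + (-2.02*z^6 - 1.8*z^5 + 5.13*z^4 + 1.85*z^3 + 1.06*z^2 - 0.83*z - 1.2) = -2.02*z^6 - 1.8*z^5 + 5.13*z^4 + 1.85*z^3 - 0.0600000000000001*z^2 - 3.1*z + 4.04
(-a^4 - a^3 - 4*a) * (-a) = a^5 + a^4 + 4*a^2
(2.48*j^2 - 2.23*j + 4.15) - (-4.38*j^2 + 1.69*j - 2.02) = 6.86*j^2 - 3.92*j + 6.17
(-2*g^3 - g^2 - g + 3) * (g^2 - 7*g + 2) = -2*g^5 + 13*g^4 + 2*g^3 + 8*g^2 - 23*g + 6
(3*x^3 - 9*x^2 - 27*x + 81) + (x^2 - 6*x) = 3*x^3 - 8*x^2 - 33*x + 81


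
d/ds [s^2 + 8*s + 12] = 2*s + 8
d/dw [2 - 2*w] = -2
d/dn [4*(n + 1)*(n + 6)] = 8*n + 28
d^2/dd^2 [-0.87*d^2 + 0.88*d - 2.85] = -1.74000000000000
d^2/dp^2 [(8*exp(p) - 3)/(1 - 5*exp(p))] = (35*exp(p) + 7)*exp(p)/(125*exp(3*p) - 75*exp(2*p) + 15*exp(p) - 1)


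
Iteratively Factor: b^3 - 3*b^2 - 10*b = (b)*(b^2 - 3*b - 10) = b*(b - 5)*(b + 2)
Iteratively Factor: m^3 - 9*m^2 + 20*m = (m - 5)*(m^2 - 4*m) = m*(m - 5)*(m - 4)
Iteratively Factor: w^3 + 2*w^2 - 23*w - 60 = (w + 4)*(w^2 - 2*w - 15) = (w - 5)*(w + 4)*(w + 3)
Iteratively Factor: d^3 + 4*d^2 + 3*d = (d)*(d^2 + 4*d + 3) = d*(d + 1)*(d + 3)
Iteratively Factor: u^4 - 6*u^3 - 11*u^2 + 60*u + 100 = (u - 5)*(u^3 - u^2 - 16*u - 20) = (u - 5)^2*(u^2 + 4*u + 4) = (u - 5)^2*(u + 2)*(u + 2)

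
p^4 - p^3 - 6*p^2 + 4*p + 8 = (p - 2)^2*(p + 1)*(p + 2)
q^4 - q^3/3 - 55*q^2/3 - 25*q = q*(q - 5)*(q + 5/3)*(q + 3)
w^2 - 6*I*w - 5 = (w - 5*I)*(w - I)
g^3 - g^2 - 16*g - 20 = (g - 5)*(g + 2)^2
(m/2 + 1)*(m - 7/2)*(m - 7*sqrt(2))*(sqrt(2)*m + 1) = sqrt(2)*m^4/2 - 13*m^3/2 - 3*sqrt(2)*m^3/4 - 7*sqrt(2)*m^2 + 39*m^2/4 + 21*sqrt(2)*m/4 + 91*m/2 + 49*sqrt(2)/2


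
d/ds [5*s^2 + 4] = 10*s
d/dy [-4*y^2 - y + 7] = -8*y - 1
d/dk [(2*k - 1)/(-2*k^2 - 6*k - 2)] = (k^2 - k - 5/2)/(k^4 + 6*k^3 + 11*k^2 + 6*k + 1)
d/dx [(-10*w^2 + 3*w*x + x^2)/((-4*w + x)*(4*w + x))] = 3*w*(-16*w^2 - 4*w*x - x^2)/(256*w^4 - 32*w^2*x^2 + x^4)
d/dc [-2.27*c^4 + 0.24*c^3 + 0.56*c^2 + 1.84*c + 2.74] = -9.08*c^3 + 0.72*c^2 + 1.12*c + 1.84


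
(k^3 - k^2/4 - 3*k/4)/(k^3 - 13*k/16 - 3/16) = 4*k/(4*k + 1)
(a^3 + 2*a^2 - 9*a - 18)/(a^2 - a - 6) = a + 3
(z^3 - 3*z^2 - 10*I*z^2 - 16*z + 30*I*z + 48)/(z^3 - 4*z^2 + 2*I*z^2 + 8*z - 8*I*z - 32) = (z^2 - z*(3 + 8*I) + 24*I)/(z^2 + 4*z*(-1 + I) - 16*I)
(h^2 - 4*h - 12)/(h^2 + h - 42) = (h + 2)/(h + 7)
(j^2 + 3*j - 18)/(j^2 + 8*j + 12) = (j - 3)/(j + 2)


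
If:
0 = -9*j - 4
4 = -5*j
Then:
No Solution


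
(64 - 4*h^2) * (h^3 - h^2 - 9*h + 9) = -4*h^5 + 4*h^4 + 100*h^3 - 100*h^2 - 576*h + 576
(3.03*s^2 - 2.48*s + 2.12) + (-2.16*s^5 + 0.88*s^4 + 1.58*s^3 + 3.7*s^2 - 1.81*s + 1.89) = -2.16*s^5 + 0.88*s^4 + 1.58*s^3 + 6.73*s^2 - 4.29*s + 4.01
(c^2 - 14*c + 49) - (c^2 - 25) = 74 - 14*c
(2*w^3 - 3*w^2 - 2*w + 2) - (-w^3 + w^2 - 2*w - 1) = 3*w^3 - 4*w^2 + 3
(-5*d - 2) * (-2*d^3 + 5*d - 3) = 10*d^4 + 4*d^3 - 25*d^2 + 5*d + 6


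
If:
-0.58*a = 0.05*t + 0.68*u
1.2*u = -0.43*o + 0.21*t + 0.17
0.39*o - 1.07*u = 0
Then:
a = 0.0697865353037767 - 2.14932002863037*u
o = 2.74358974358974*u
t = 11.3321123321123*u - 0.80952380952381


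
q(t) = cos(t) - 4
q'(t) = -sin(t)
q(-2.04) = -4.45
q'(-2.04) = 0.89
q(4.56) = -4.15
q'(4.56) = 0.99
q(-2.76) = -4.93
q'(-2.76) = 0.37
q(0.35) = -3.06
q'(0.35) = -0.34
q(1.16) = -3.60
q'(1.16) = -0.92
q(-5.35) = -3.40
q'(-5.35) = -0.80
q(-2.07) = -4.48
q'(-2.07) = 0.88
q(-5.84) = -3.10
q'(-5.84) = -0.43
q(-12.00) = -3.16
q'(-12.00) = -0.54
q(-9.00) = -4.91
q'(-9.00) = 0.41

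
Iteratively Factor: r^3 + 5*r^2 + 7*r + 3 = (r + 3)*(r^2 + 2*r + 1) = (r + 1)*(r + 3)*(r + 1)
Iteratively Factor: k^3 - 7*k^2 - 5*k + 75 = (k + 3)*(k^2 - 10*k + 25) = (k - 5)*(k + 3)*(k - 5)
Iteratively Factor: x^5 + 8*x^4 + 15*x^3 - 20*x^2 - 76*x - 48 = (x + 4)*(x^4 + 4*x^3 - x^2 - 16*x - 12) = (x + 3)*(x + 4)*(x^3 + x^2 - 4*x - 4) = (x + 2)*(x + 3)*(x + 4)*(x^2 - x - 2) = (x - 2)*(x + 2)*(x + 3)*(x + 4)*(x + 1)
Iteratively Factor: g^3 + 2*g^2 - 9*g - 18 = (g + 3)*(g^2 - g - 6) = (g + 2)*(g + 3)*(g - 3)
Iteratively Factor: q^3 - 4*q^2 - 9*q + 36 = (q - 3)*(q^2 - q - 12) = (q - 4)*(q - 3)*(q + 3)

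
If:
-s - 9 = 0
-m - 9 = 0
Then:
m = -9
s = -9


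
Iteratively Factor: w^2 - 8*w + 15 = (w - 3)*(w - 5)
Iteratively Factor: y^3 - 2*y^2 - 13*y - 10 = (y + 1)*(y^2 - 3*y - 10) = (y + 1)*(y + 2)*(y - 5)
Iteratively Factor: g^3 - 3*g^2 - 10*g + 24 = (g + 3)*(g^2 - 6*g + 8) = (g - 2)*(g + 3)*(g - 4)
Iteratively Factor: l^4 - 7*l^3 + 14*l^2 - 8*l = (l - 1)*(l^3 - 6*l^2 + 8*l) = (l - 2)*(l - 1)*(l^2 - 4*l) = l*(l - 2)*(l - 1)*(l - 4)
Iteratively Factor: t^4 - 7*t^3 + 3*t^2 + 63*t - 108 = (t - 3)*(t^3 - 4*t^2 - 9*t + 36) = (t - 3)*(t + 3)*(t^2 - 7*t + 12) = (t - 4)*(t - 3)*(t + 3)*(t - 3)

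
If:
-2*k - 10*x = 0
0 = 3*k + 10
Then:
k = -10/3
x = 2/3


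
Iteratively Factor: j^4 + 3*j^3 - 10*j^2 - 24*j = (j + 4)*(j^3 - j^2 - 6*j) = j*(j + 4)*(j^2 - j - 6) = j*(j - 3)*(j + 4)*(j + 2)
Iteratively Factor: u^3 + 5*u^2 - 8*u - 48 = (u - 3)*(u^2 + 8*u + 16) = (u - 3)*(u + 4)*(u + 4)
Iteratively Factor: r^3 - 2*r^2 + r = (r - 1)*(r^2 - r) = r*(r - 1)*(r - 1)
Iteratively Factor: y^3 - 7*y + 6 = (y - 1)*(y^2 + y - 6) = (y - 1)*(y + 3)*(y - 2)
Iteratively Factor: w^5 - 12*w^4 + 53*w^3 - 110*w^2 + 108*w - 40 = (w - 2)*(w^4 - 10*w^3 + 33*w^2 - 44*w + 20) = (w - 2)^2*(w^3 - 8*w^2 + 17*w - 10) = (w - 2)^2*(w - 1)*(w^2 - 7*w + 10) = (w - 5)*(w - 2)^2*(w - 1)*(w - 2)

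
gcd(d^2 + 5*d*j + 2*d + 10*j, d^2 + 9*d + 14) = d + 2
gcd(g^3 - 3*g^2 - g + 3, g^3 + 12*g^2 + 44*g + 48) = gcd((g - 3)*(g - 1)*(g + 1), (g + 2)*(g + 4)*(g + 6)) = 1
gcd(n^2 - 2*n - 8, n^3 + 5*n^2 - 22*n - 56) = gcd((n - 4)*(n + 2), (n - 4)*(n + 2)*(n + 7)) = n^2 - 2*n - 8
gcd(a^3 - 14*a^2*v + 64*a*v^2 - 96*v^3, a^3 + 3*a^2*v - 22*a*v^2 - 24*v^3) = -a + 4*v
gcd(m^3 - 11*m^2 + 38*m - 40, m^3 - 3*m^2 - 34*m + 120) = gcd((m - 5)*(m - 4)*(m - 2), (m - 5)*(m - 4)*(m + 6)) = m^2 - 9*m + 20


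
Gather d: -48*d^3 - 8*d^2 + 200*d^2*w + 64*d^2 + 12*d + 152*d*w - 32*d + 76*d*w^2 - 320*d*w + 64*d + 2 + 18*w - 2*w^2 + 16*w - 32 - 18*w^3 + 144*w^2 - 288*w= -48*d^3 + d^2*(200*w + 56) + d*(76*w^2 - 168*w + 44) - 18*w^3 + 142*w^2 - 254*w - 30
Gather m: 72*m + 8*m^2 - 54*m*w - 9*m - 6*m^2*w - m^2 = m^2*(7 - 6*w) + m*(63 - 54*w)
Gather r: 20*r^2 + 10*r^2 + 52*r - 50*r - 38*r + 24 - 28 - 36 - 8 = 30*r^2 - 36*r - 48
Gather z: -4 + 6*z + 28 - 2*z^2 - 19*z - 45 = -2*z^2 - 13*z - 21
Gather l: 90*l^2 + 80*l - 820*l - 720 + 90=90*l^2 - 740*l - 630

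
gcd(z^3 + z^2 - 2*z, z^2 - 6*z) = z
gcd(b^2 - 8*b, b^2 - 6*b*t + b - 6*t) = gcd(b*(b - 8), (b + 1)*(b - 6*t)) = 1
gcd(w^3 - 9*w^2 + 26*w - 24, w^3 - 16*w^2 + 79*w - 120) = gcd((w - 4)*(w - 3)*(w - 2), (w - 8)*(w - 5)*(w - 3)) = w - 3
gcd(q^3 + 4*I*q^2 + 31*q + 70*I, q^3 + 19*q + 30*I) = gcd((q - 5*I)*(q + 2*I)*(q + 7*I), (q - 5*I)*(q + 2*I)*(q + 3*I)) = q^2 - 3*I*q + 10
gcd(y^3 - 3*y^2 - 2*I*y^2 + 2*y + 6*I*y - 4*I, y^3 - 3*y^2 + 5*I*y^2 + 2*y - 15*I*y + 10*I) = y^2 - 3*y + 2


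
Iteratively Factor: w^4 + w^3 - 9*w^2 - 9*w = (w + 3)*(w^3 - 2*w^2 - 3*w) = (w - 3)*(w + 3)*(w^2 + w) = w*(w - 3)*(w + 3)*(w + 1)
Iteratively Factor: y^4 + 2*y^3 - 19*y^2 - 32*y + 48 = (y + 4)*(y^3 - 2*y^2 - 11*y + 12) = (y - 1)*(y + 4)*(y^2 - y - 12) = (y - 1)*(y + 3)*(y + 4)*(y - 4)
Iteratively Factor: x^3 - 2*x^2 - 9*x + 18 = (x + 3)*(x^2 - 5*x + 6) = (x - 3)*(x + 3)*(x - 2)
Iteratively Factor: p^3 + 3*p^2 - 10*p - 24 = (p - 3)*(p^2 + 6*p + 8) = (p - 3)*(p + 4)*(p + 2)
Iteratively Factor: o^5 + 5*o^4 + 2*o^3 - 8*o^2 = (o + 4)*(o^4 + o^3 - 2*o^2) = o*(o + 4)*(o^3 + o^2 - 2*o) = o*(o - 1)*(o + 4)*(o^2 + 2*o) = o*(o - 1)*(o + 2)*(o + 4)*(o)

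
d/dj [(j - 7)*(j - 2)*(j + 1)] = 3*j^2 - 16*j + 5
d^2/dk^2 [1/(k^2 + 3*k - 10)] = 2*(-k^2 - 3*k + (2*k + 3)^2 + 10)/(k^2 + 3*k - 10)^3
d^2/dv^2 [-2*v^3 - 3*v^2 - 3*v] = -12*v - 6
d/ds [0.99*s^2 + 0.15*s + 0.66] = 1.98*s + 0.15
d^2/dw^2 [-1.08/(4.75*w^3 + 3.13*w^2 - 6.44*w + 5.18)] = ((30.78*w + 6.7608)*(4.75*w^3 + 3.13*w^2 - 6.44*w + 5.18) - 1.08*(14.25*w^2 + 6.26*w - 6.44)*(28.5*w^2 + 12.52*w - 12.88))/(4.75*w^3 + 3.13*w^2 - 6.44*w + 5.18)^3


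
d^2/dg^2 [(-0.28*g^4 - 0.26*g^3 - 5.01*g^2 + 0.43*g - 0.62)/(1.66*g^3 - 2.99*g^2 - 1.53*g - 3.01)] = (1.77635683940025e-15*g^8 - 36.620824*g^6 - 12.9324240000001*g^5 - 144.29556*g^4 - 262.682452*g^3 + 234.88413*g^2 - 72.958734*g - 86.4856)/(4.574296*g^9 - 24.717732*g^8 + 31.873494*g^7 - 6.049955*g^6 + 60.261627*g^5 - 55.858188*g^4 - 41.081361*g^3 - 102.407424*g^2 - 41.585859*g - 27.270901)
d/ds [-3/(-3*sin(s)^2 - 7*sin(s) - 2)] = -3*(6*sin(s) + 7)*cos(s)/(3*sin(s)^2 + 7*sin(s) + 2)^2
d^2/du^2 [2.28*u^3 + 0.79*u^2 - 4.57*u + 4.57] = 13.68*u + 1.58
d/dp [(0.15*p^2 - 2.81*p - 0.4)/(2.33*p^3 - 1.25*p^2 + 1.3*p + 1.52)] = (-0.3495*p^4 + 13.0946*p^3 - 0.5215*p^2 - 0.544*p - 3.7512)/(5.4289*p^6 - 5.825*p^5 + 7.6205*p^4 + 3.8332*p^3 - 2.11*p^2 + 3.952*p + 2.3104)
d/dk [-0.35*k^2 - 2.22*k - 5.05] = -0.7*k - 2.22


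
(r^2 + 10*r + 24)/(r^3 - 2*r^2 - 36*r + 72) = (r + 4)/(r^2 - 8*r + 12)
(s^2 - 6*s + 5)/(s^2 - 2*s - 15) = (s - 1)/(s + 3)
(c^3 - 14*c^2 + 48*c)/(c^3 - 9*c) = (c^2 - 14*c + 48)/(c^2 - 9)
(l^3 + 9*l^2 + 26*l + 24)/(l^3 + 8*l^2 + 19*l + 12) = (l + 2)/(l + 1)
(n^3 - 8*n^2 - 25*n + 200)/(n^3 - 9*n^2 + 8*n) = (n^2 - 25)/(n*(n - 1))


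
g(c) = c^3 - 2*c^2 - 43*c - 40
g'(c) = 3*c^2 - 4*c - 43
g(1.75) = -116.02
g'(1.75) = -40.81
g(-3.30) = 44.18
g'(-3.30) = 2.87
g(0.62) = -67.19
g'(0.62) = -44.33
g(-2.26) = 35.42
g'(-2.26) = -18.64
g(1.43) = -102.66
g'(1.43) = -42.59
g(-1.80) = 25.09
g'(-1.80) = -26.08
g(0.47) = -60.55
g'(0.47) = -44.22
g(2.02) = -126.78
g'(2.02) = -38.84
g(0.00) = -40.00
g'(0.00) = -43.00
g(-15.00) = -3220.00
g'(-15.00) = 692.00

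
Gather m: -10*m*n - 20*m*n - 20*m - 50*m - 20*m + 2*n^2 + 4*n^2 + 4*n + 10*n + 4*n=m*(-30*n - 90) + 6*n^2 + 18*n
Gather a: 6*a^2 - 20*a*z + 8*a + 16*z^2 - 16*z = 6*a^2 + a*(8 - 20*z) + 16*z^2 - 16*z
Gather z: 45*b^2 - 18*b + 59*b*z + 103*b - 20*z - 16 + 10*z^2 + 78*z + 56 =45*b^2 + 85*b + 10*z^2 + z*(59*b + 58) + 40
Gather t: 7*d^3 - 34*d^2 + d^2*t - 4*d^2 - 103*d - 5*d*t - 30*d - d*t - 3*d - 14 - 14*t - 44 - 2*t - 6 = 7*d^3 - 38*d^2 - 136*d + t*(d^2 - 6*d - 16) - 64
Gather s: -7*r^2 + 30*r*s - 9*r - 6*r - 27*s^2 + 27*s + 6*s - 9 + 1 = -7*r^2 - 15*r - 27*s^2 + s*(30*r + 33) - 8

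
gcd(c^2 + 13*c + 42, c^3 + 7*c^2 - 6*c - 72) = c + 6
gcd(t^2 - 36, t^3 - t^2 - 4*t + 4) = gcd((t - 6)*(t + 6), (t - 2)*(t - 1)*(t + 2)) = 1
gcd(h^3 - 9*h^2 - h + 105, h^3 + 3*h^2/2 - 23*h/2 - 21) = h + 3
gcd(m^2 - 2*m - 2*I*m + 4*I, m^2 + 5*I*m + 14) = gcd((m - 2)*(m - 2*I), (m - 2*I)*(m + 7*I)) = m - 2*I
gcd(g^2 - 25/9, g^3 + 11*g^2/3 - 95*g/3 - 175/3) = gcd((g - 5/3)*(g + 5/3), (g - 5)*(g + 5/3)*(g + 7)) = g + 5/3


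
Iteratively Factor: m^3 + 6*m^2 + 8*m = (m + 2)*(m^2 + 4*m) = m*(m + 2)*(m + 4)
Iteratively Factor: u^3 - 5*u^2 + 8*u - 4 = (u - 2)*(u^2 - 3*u + 2) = (u - 2)^2*(u - 1)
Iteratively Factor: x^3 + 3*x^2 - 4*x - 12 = (x + 3)*(x^2 - 4) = (x - 2)*(x + 3)*(x + 2)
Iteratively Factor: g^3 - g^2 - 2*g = (g + 1)*(g^2 - 2*g) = (g - 2)*(g + 1)*(g)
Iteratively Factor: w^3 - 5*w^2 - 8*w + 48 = (w - 4)*(w^2 - w - 12) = (w - 4)^2*(w + 3)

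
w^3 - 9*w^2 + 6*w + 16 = (w - 8)*(w - 2)*(w + 1)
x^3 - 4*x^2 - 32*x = x*(x - 8)*(x + 4)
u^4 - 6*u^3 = u^3*(u - 6)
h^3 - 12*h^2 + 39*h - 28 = (h - 7)*(h - 4)*(h - 1)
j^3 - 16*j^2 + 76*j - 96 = (j - 8)*(j - 6)*(j - 2)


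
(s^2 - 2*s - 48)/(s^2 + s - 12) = (s^2 - 2*s - 48)/(s^2 + s - 12)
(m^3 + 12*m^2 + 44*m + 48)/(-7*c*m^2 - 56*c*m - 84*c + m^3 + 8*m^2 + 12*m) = (-m - 4)/(7*c - m)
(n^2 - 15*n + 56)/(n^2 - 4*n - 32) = (n - 7)/(n + 4)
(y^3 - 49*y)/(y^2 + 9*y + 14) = y*(y - 7)/(y + 2)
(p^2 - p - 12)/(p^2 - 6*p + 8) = (p + 3)/(p - 2)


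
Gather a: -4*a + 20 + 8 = 28 - 4*a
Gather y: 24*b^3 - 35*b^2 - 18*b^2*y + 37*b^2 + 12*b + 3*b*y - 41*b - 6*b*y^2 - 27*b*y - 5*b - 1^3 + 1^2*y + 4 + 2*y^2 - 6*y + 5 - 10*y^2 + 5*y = 24*b^3 + 2*b^2 - 34*b + y^2*(-6*b - 8) + y*(-18*b^2 - 24*b) + 8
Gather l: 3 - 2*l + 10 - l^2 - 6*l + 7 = -l^2 - 8*l + 20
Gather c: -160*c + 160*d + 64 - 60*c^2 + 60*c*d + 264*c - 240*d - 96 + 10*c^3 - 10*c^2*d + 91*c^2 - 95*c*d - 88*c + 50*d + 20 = 10*c^3 + c^2*(31 - 10*d) + c*(16 - 35*d) - 30*d - 12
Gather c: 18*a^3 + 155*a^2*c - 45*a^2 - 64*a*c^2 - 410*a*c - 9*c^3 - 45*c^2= 18*a^3 - 45*a^2 - 9*c^3 + c^2*(-64*a - 45) + c*(155*a^2 - 410*a)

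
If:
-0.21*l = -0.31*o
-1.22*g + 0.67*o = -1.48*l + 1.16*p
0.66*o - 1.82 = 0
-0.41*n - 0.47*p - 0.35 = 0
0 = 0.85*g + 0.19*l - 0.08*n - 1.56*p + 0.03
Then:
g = 3.80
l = 4.07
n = -4.05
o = 2.76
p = 2.79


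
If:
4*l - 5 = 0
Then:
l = 5/4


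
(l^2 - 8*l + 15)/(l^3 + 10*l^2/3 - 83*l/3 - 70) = 3*(l - 3)/(3*l^2 + 25*l + 42)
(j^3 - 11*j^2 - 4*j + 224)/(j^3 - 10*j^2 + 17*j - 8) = (j^2 - 3*j - 28)/(j^2 - 2*j + 1)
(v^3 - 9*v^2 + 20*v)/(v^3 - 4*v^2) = (v - 5)/v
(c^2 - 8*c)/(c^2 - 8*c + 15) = c*(c - 8)/(c^2 - 8*c + 15)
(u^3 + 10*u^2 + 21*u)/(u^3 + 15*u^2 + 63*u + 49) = u*(u + 3)/(u^2 + 8*u + 7)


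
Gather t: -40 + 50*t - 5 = 50*t - 45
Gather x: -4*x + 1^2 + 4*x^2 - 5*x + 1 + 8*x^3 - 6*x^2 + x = 8*x^3 - 2*x^2 - 8*x + 2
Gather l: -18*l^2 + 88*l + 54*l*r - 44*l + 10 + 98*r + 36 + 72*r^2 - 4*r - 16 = -18*l^2 + l*(54*r + 44) + 72*r^2 + 94*r + 30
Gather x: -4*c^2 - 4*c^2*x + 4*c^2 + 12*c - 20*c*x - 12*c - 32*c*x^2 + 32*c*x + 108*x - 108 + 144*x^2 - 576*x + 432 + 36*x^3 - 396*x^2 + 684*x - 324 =36*x^3 + x^2*(-32*c - 252) + x*(-4*c^2 + 12*c + 216)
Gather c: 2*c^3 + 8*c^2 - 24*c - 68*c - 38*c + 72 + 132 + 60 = 2*c^3 + 8*c^2 - 130*c + 264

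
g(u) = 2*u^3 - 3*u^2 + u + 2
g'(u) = 6*u^2 - 6*u + 1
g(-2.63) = -57.76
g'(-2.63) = 58.28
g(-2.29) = -40.04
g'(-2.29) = 46.20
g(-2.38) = -44.34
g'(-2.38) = 49.27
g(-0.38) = 1.08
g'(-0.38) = 4.15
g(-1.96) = -26.54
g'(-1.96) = 35.81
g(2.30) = 12.76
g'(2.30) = 18.94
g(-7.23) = -917.91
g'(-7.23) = 358.02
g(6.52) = 435.32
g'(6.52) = 216.94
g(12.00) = 3038.00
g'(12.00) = 793.00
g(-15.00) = -7438.00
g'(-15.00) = 1441.00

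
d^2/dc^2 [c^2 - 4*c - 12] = 2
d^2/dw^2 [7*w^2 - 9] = 14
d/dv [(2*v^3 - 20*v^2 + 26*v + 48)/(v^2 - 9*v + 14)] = 2*(v^4 - 18*v^3 + 119*v^2 - 328*v + 398)/(v^4 - 18*v^3 + 109*v^2 - 252*v + 196)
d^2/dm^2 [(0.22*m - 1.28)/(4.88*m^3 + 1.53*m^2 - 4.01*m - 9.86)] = (31.435008*m^5 - 355.933536*m^4 - 143.271604*m^3 + 259.338624*m^2 - 302.504664*m - 97.181688)/(116.214272*m^9 + 109.308096*m^8 - 252.216456*m^7 - 880.489959*m^6 - 234.460587*m^5 + 1162.254045*m^4 + 1721.778091*m^3 - 29.411394*m^2 - 1169.551788*m - 958.585256)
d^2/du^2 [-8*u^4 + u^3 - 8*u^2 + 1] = -96*u^2 + 6*u - 16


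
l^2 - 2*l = l*(l - 2)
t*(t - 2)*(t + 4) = t^3 + 2*t^2 - 8*t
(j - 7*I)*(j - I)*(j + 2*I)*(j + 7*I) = j^4 + I*j^3 + 51*j^2 + 49*I*j + 98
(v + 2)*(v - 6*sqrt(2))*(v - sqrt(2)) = v^3 - 7*sqrt(2)*v^2 + 2*v^2 - 14*sqrt(2)*v + 12*v + 24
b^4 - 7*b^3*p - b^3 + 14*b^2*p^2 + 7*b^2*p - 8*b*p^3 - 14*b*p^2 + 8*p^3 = (b - 1)*(b - 4*p)*(b - 2*p)*(b - p)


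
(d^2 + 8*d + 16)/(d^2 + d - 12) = (d + 4)/(d - 3)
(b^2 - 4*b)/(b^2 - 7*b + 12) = b/(b - 3)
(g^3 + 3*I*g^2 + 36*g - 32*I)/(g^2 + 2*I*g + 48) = (g^2 - 5*I*g - 4)/(g - 6*I)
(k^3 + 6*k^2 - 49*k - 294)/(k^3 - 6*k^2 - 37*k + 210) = (k + 7)/(k - 5)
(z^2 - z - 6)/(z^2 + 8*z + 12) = (z - 3)/(z + 6)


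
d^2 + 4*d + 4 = (d + 2)^2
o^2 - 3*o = o*(o - 3)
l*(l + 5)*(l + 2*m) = l^3 + 2*l^2*m + 5*l^2 + 10*l*m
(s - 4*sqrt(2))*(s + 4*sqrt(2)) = s^2 - 32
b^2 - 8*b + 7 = (b - 7)*(b - 1)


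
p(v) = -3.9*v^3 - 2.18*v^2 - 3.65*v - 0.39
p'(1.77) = -48.02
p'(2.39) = -80.90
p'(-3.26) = -113.78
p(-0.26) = 0.48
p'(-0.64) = -5.65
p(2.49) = -83.20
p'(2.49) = -87.05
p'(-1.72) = -30.76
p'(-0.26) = -3.31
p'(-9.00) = -912.11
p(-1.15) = 6.86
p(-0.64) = 2.08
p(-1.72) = 19.28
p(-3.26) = 123.46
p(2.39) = -74.81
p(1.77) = -35.31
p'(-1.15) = -14.11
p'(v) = -11.7*v^2 - 4.36*v - 3.65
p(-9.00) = 2698.98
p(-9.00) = 2698.98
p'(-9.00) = -912.11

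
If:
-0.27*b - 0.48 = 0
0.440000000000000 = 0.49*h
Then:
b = -1.78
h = 0.90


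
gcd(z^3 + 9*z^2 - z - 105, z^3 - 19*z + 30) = z^2 + 2*z - 15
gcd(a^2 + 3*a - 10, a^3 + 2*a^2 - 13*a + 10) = a^2 + 3*a - 10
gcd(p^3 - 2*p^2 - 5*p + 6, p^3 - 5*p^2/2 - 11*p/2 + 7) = p^2 + p - 2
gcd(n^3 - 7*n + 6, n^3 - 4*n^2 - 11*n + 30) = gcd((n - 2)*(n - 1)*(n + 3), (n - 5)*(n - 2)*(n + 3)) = n^2 + n - 6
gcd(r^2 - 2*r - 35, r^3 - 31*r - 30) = r + 5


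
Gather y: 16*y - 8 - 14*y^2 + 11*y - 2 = -14*y^2 + 27*y - 10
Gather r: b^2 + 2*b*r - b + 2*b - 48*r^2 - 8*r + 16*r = b^2 + b - 48*r^2 + r*(2*b + 8)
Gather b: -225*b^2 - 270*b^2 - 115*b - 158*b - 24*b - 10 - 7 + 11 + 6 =-495*b^2 - 297*b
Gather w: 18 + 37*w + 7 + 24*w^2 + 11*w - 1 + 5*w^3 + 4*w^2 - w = 5*w^3 + 28*w^2 + 47*w + 24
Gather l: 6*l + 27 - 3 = 6*l + 24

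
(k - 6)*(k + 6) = k^2 - 36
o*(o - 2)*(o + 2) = o^3 - 4*o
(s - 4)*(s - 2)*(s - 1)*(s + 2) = s^4 - 5*s^3 + 20*s - 16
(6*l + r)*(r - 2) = 6*l*r - 12*l + r^2 - 2*r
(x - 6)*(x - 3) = x^2 - 9*x + 18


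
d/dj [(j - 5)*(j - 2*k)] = 2*j - 2*k - 5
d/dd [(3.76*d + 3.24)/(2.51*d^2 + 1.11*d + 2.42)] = (-9.4376*d^2 - 16.2648*d + 5.5028)/(6.3001*d^4 + 5.5722*d^3 + 13.3805*d^2 + 5.3724*d + 5.8564)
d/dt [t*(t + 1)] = 2*t + 1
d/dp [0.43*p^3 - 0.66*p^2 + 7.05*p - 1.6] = 1.29*p^2 - 1.32*p + 7.05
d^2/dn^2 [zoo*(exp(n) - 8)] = zoo*exp(n)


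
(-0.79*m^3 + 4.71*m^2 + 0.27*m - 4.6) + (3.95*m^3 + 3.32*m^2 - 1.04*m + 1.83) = 3.16*m^3 + 8.03*m^2 - 0.77*m - 2.77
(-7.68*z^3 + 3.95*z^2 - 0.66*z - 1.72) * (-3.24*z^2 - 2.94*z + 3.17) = 24.8832*z^5 + 9.7812*z^4 - 33.8202*z^3 + 20.0347*z^2 + 2.9646*z - 5.4524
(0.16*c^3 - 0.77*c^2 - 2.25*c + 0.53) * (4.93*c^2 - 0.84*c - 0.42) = 0.7888*c^5 - 3.9305*c^4 - 10.5129*c^3 + 4.8263*c^2 + 0.4998*c - 0.2226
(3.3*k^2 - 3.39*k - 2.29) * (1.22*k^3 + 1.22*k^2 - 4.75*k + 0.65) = 4.026*k^5 - 0.1098*k^4 - 22.6046*k^3 + 15.4537*k^2 + 8.674*k - 1.4885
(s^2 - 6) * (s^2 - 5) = s^4 - 11*s^2 + 30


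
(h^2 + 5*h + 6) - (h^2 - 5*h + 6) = 10*h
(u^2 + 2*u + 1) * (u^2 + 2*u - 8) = u^4 + 4*u^3 - 3*u^2 - 14*u - 8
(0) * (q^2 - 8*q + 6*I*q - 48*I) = 0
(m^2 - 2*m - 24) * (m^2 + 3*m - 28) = m^4 + m^3 - 58*m^2 - 16*m + 672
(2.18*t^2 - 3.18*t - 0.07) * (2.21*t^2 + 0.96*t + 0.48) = 4.8178*t^4 - 4.935*t^3 - 2.1611*t^2 - 1.5936*t - 0.0336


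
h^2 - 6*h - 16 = (h - 8)*(h + 2)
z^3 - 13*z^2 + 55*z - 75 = (z - 5)^2*(z - 3)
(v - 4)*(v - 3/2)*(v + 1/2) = v^3 - 5*v^2 + 13*v/4 + 3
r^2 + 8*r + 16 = (r + 4)^2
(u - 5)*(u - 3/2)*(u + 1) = u^3 - 11*u^2/2 + u + 15/2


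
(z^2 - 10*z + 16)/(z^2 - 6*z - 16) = (z - 2)/(z + 2)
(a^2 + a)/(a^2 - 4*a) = (a + 1)/(a - 4)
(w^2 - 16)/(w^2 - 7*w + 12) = (w + 4)/(w - 3)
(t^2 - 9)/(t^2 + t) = (t^2 - 9)/(t*(t + 1))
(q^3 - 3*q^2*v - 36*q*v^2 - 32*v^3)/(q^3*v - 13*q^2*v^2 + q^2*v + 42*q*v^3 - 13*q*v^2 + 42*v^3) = (q^3 - 3*q^2*v - 36*q*v^2 - 32*v^3)/(v*(q^3 - 13*q^2*v + q^2 + 42*q*v^2 - 13*q*v + 42*v^2))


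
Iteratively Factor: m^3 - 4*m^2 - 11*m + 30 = (m - 5)*(m^2 + m - 6) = (m - 5)*(m + 3)*(m - 2)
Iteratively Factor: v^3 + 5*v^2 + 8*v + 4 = (v + 2)*(v^2 + 3*v + 2) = (v + 2)^2*(v + 1)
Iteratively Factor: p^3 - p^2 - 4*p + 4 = (p + 2)*(p^2 - 3*p + 2) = (p - 2)*(p + 2)*(p - 1)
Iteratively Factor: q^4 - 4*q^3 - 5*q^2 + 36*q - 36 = (q - 2)*(q^3 - 2*q^2 - 9*q + 18) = (q - 2)*(q + 3)*(q^2 - 5*q + 6) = (q - 3)*(q - 2)*(q + 3)*(q - 2)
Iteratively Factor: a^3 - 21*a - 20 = (a - 5)*(a^2 + 5*a + 4) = (a - 5)*(a + 1)*(a + 4)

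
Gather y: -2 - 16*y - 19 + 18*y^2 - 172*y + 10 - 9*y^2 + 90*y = 9*y^2 - 98*y - 11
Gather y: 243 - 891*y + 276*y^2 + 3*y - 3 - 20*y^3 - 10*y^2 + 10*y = -20*y^3 + 266*y^2 - 878*y + 240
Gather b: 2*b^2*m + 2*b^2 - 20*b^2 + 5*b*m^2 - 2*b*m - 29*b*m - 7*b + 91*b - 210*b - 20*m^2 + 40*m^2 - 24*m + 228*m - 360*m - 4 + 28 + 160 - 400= b^2*(2*m - 18) + b*(5*m^2 - 31*m - 126) + 20*m^2 - 156*m - 216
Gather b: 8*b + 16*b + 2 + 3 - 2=24*b + 3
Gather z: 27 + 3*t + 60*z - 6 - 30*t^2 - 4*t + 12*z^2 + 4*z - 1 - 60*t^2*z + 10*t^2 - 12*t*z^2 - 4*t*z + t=-20*t^2 + z^2*(12 - 12*t) + z*(-60*t^2 - 4*t + 64) + 20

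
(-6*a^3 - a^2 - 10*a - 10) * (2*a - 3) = -12*a^4 + 16*a^3 - 17*a^2 + 10*a + 30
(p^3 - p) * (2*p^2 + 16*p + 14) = 2*p^5 + 16*p^4 + 12*p^3 - 16*p^2 - 14*p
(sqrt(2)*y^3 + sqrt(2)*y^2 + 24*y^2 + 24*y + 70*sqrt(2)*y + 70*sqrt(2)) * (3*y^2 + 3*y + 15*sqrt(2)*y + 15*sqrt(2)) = 3*sqrt(2)*y^5 + 6*sqrt(2)*y^4 + 102*y^4 + 204*y^3 + 573*sqrt(2)*y^3 + 1140*sqrt(2)*y^2 + 2202*y^2 + 570*sqrt(2)*y + 4200*y + 2100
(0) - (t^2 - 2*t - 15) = -t^2 + 2*t + 15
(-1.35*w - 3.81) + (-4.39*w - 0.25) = -5.74*w - 4.06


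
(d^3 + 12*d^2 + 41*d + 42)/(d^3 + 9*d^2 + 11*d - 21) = (d + 2)/(d - 1)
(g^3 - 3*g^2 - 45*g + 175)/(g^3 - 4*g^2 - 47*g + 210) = (g - 5)/(g - 6)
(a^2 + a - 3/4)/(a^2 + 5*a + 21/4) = (2*a - 1)/(2*a + 7)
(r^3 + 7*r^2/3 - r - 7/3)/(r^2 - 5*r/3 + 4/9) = 3*(3*r^3 + 7*r^2 - 3*r - 7)/(9*r^2 - 15*r + 4)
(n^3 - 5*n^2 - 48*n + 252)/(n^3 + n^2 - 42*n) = (n - 6)/n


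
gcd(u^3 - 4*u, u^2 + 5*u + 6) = u + 2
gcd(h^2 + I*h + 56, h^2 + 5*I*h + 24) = h + 8*I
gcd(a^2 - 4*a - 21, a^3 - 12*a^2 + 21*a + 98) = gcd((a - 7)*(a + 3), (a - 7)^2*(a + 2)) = a - 7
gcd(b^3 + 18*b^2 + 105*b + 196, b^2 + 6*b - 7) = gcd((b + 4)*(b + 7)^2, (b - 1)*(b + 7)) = b + 7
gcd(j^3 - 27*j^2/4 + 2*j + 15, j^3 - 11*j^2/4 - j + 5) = j^2 - 3*j/4 - 5/2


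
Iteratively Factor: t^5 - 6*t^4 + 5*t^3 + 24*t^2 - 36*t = (t)*(t^4 - 6*t^3 + 5*t^2 + 24*t - 36) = t*(t - 3)*(t^3 - 3*t^2 - 4*t + 12) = t*(t - 3)*(t + 2)*(t^2 - 5*t + 6) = t*(t - 3)*(t - 2)*(t + 2)*(t - 3)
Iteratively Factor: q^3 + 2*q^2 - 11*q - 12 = (q - 3)*(q^2 + 5*q + 4) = (q - 3)*(q + 4)*(q + 1)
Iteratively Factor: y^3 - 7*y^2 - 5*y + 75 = (y - 5)*(y^2 - 2*y - 15) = (y - 5)^2*(y + 3)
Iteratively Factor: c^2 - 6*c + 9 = (c - 3)*(c - 3)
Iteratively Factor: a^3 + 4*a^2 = (a)*(a^2 + 4*a) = a*(a + 4)*(a)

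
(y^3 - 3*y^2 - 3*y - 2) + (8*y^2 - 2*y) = y^3 + 5*y^2 - 5*y - 2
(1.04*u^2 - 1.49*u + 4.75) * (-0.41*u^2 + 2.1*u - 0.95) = -0.4264*u^4 + 2.7949*u^3 - 6.0645*u^2 + 11.3905*u - 4.5125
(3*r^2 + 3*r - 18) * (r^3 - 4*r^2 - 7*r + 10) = 3*r^5 - 9*r^4 - 51*r^3 + 81*r^2 + 156*r - 180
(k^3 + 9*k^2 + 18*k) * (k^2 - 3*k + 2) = k^5 + 6*k^4 - 7*k^3 - 36*k^2 + 36*k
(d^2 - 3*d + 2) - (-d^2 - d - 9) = 2*d^2 - 2*d + 11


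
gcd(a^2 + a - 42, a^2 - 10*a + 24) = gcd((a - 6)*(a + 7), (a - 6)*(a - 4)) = a - 6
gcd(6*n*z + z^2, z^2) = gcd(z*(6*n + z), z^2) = z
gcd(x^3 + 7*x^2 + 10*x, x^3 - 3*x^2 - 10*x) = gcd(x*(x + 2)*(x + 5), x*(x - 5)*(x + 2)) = x^2 + 2*x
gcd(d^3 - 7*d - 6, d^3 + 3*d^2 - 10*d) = 1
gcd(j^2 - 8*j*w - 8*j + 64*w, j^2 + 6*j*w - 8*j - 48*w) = j - 8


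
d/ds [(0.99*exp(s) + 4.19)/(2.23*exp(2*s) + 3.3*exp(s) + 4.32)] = (-(0.99*exp(s) + 4.19)*(4.46*exp(s) + 3.3) + 2.2077*exp(2*s) + 3.267*exp(s) + 4.2768)*exp(s)/(2.23*exp(2*s) + 3.3*exp(s) + 4.32)^2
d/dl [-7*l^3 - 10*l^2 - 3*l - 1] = -21*l^2 - 20*l - 3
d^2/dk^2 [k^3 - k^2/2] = 6*k - 1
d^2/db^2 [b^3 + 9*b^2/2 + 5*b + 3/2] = 6*b + 9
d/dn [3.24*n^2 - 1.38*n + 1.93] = 6.48*n - 1.38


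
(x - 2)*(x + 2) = x^2 - 4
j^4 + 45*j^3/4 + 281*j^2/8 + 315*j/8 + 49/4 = (j + 1/2)*(j + 7/4)*(j + 2)*(j + 7)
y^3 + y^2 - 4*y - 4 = (y - 2)*(y + 1)*(y + 2)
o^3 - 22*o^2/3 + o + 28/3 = (o - 7)*(o - 4/3)*(o + 1)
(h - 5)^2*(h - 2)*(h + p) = h^4 + h^3*p - 12*h^3 - 12*h^2*p + 45*h^2 + 45*h*p - 50*h - 50*p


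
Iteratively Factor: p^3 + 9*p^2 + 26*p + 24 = (p + 4)*(p^2 + 5*p + 6) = (p + 3)*(p + 4)*(p + 2)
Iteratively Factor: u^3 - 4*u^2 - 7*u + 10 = (u - 1)*(u^2 - 3*u - 10) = (u - 5)*(u - 1)*(u + 2)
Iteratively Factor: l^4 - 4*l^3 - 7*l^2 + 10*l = (l - 5)*(l^3 + l^2 - 2*l) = (l - 5)*(l + 2)*(l^2 - l) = (l - 5)*(l - 1)*(l + 2)*(l)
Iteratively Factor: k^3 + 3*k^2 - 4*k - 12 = (k - 2)*(k^2 + 5*k + 6) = (k - 2)*(k + 3)*(k + 2)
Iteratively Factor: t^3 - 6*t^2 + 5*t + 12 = (t - 3)*(t^2 - 3*t - 4) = (t - 3)*(t + 1)*(t - 4)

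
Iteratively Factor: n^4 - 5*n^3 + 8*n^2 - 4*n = (n - 2)*(n^3 - 3*n^2 + 2*n) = (n - 2)*(n - 1)*(n^2 - 2*n) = n*(n - 2)*(n - 1)*(n - 2)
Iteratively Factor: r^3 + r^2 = (r)*(r^2 + r) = r*(r + 1)*(r)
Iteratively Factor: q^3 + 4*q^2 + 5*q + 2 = (q + 1)*(q^2 + 3*q + 2) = (q + 1)*(q + 2)*(q + 1)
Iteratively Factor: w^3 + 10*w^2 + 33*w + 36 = (w + 3)*(w^2 + 7*w + 12) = (w + 3)*(w + 4)*(w + 3)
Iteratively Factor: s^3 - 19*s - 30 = (s + 2)*(s^2 - 2*s - 15) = (s + 2)*(s + 3)*(s - 5)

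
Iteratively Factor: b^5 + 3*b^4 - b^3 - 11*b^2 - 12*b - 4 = (b + 1)*(b^4 + 2*b^3 - 3*b^2 - 8*b - 4) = (b + 1)^2*(b^3 + b^2 - 4*b - 4) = (b + 1)^3*(b^2 - 4) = (b - 2)*(b + 1)^3*(b + 2)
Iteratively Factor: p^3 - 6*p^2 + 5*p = (p)*(p^2 - 6*p + 5) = p*(p - 1)*(p - 5)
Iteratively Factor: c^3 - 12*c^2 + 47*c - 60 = (c - 5)*(c^2 - 7*c + 12) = (c - 5)*(c - 3)*(c - 4)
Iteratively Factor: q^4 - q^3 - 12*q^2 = (q)*(q^3 - q^2 - 12*q) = q^2*(q^2 - q - 12) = q^2*(q + 3)*(q - 4)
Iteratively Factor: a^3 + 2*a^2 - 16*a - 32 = (a - 4)*(a^2 + 6*a + 8) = (a - 4)*(a + 4)*(a + 2)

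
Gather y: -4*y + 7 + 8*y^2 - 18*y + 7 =8*y^2 - 22*y + 14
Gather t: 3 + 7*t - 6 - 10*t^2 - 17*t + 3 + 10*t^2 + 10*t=0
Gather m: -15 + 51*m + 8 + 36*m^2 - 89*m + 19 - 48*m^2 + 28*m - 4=-12*m^2 - 10*m + 8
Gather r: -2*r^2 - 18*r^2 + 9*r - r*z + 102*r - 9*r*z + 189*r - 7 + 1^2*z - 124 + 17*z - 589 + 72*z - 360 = -20*r^2 + r*(300 - 10*z) + 90*z - 1080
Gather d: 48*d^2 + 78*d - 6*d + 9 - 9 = 48*d^2 + 72*d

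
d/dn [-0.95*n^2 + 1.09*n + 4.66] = 1.09 - 1.9*n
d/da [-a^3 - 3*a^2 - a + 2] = -3*a^2 - 6*a - 1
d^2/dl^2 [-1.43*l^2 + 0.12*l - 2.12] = -2.86000000000000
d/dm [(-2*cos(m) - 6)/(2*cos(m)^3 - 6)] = (-3*(cos(m) + 3)*cos(m)^2 + cos(m)^3 - 3)*sin(m)/(cos(m)^3 - 3)^2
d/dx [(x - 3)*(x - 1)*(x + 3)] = 3*x^2 - 2*x - 9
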